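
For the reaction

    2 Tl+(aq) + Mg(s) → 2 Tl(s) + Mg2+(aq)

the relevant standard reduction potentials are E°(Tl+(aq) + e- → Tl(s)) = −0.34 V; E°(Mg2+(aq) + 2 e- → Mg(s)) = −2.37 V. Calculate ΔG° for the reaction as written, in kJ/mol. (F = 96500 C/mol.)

In the reaction as written Tl+(aq) is reduced, so the Tl⁺/Tl couple is the cathode and Mg²⁺/Mg is the anode.
E°cell = −0.34 − (−2.37) = +2.03 V; balancing electrons gives n = 2.
ΔG° = −nFE°cell = −(2)(96500)(+2.03) J/mol = −392 kJ/mol.

−392 kJ/mol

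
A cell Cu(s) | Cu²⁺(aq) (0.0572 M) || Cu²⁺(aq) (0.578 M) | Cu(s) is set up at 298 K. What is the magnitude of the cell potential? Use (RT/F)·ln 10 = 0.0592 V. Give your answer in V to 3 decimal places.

For a concentration cell E°cell = 0, since both electrodes use the same couple.
The compartment with the higher Cu²⁺(aq) concentration (0.578 M) acts as the cathode; ions are reduced there and produced at the dilute (0.0572 M) anode.
With n = 2, Ecell = −(0.0592/2)·log([dilute]/[conc]) = −(0.0592/2)·log(0.0572/0.578) = +0.030 V.

0.030 V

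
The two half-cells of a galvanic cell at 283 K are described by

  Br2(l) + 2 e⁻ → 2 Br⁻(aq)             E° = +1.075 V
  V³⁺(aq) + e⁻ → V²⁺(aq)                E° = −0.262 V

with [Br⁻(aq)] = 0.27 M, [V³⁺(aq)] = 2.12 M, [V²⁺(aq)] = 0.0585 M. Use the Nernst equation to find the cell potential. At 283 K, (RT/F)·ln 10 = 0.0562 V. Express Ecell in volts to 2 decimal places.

+1.28 V

Br₂/Br⁻ is reduced (cathode, E° = +1.075 V) and V³⁺/V²⁺ is oxidized (anode).
The standard potential is +1.075 − (−0.262) = +1.337 V and the balanced reaction transfers n = 2 electrons.
For the overall reaction Br2(l) + 2 V²⁺(aq) → 2 Br⁻(aq) + 2 V³⁺(aq), Q = ([Br⁻(aq)]^2·[V³⁺(aq)]^2) / [V²⁺(aq)]^2 = 95.7, giving log Q = 1.981.
By the Nernst equation, E = +1.337 − (0.0562/2)·(1.981) = +1.28 V.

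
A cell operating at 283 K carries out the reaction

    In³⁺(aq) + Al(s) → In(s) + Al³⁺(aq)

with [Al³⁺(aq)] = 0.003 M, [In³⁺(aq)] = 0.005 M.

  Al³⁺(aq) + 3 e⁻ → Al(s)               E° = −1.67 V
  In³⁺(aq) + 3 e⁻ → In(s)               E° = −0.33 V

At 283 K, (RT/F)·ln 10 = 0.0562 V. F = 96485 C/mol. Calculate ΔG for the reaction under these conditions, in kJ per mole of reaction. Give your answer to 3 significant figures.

−389 kJ/mol

E°cell = −0.33 − (−1.67) = +1.34 V; the balanced reaction transfers n = 3 electrons.
Q = [Al³⁺(aq)] / [In³⁺(aq)] = 0.6, so log Q = −0.222 and E = +1.34 − (0.0562/3)(−0.222) = +1.3442 V.
Finally ΔG = −nFE = −(3)(96485 C/mol)(+1.3442 V) = −389 kJ/mol.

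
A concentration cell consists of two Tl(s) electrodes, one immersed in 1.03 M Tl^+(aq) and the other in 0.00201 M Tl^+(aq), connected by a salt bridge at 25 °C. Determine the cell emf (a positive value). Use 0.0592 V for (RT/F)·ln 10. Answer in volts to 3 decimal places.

For a concentration cell E°cell = 0, since both electrodes use the same couple.
The compartment with the higher Tl^+(aq) concentration (1.03 M) acts as the cathode; ions are reduced there and produced at the dilute (0.00201 M) anode.
With n = 1, Ecell = −(0.0592/1)·log([dilute]/[conc]) = −(0.0592/1)·log(0.00201/1.03) = +0.160 V.

0.160 V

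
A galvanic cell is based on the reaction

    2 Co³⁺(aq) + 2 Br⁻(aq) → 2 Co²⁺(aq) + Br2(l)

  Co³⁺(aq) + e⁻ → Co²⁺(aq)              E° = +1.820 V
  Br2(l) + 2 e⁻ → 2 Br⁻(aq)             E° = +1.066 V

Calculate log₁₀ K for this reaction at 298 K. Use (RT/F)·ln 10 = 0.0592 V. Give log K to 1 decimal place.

The Co³⁺/Co²⁺ couple is reduced (cathode); E°cell = +1.820 − (+1.066) = +0.754 V with n = 2.
At equilibrium E = 0, so log K = nE°cell / 0.0592 = (2)(+0.754) / 0.0592 = 25.5.

log K = 25.5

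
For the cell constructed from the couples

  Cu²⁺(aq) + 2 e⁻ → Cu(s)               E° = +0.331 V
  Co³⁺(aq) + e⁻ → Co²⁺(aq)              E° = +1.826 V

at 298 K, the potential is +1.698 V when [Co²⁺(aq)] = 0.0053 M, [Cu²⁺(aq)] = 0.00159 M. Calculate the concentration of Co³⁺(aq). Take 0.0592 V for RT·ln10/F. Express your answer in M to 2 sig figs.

0.57 M

With Co³⁺/Co²⁺ at the cathode and Cu²⁺/Cu at the anode, E°cell = +1.826 − (+0.331) = +1.495 V (n = 2).
Since E = E° − (0.0592/n)·log Q, log Q = n(E° − E)/0.0592 = −6.858.
The balanced reaction is 2 Co³⁺(aq) + Cu(s) → 2 Co²⁺(aq) + Cu²⁺(aq), so Q = ([Co²⁺(aq)]^2·[Cu²⁺(aq)]) / [Co³⁺(aq)]^2.
Isolating [Co³⁺(aq)] in Q = 10^{−6.858} yields log [Co³⁺(aq)] = −0.246, i.e. 0.57 M.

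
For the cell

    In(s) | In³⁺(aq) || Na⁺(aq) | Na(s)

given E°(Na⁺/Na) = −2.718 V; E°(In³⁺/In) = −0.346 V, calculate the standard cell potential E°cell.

−2.372 V

By convention the left-hand electrode in cell notation is the anode (oxidation) and the right-hand electrode is the cathode (reduction).
E°cell = E°(right) − E°(left) = −2.718 − (−0.346) = −2.372 V.
The negative sign shows that, as written, the cell would require an external voltage to drive the reaction.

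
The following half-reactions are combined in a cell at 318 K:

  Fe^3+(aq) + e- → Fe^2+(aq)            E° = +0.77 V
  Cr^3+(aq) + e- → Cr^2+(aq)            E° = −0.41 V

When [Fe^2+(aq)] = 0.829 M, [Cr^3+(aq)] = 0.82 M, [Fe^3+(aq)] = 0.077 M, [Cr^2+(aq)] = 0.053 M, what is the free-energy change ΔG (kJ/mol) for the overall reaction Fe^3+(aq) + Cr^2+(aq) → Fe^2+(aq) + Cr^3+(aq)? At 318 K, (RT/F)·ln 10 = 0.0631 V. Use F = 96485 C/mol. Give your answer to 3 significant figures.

The standard cell potential is +0.77 − (−0.41) = +1.18 V, with n = 1 electron in the balanced equation.
Q = ([Fe^2+(aq)]·[Cr^3+(aq)]) / ([Fe^3+(aq)]·[Cr^2+(aq)]) = 167, so log Q = 2.222 and E = +1.18 − (0.0631/1)(2.222) = +1.0398 V.
ΔG = −nFE = −(1)(96485)(+1.0398) J/mol = −100 kJ/mol.

−100 kJ/mol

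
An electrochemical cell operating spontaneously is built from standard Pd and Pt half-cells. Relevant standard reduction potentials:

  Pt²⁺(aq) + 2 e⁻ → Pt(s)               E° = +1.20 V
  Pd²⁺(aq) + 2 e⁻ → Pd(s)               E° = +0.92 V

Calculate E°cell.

+0.28 V

The Pt²⁺/Pt couple has the higher E°, so Pt ion is reduced (cathode) and Pd is oxidized (anode).
E°cell = E°(cathode) − E°(anode) = +1.20 − (+0.92) = +0.28 V.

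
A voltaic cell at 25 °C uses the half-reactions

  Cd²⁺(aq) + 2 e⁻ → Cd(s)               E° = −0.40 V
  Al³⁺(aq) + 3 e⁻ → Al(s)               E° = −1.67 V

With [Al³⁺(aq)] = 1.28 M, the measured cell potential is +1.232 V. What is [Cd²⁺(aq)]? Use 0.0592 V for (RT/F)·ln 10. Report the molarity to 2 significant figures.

0.061 M

Cd²⁺/Cd is the cathode (higher E°); E°cell = −0.40 − (−1.67) = +1.27 V with n = 6.
Rearranging E = E° − (0.0592/n)·log Q gives log Q = 6(+1.27 − (+1.232))/0.0592 = 3.851.
For 3 Cd²⁺(aq) + 2 Al(s) → 3 Cd(s) + 2 Al³⁺(aq), the reaction quotient is Q = [Al³⁺(aq)]^2 / [Cd²⁺(aq)]^3.
Solving for the unknown gives log [Cd²⁺(aq)] = −1.212, so [Cd²⁺(aq)] ≈ 0.061 M.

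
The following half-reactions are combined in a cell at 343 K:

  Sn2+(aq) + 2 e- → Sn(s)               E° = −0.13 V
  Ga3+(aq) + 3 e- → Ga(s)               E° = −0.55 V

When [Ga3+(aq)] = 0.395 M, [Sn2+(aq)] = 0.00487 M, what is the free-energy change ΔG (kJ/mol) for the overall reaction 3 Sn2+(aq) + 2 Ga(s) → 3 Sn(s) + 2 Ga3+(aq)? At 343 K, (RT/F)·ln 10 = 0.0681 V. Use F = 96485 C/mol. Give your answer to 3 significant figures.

−203 kJ/mol

E°cell = −0.13 − (−0.55) = +0.42 V; the balanced reaction transfers n = 6 electrons.
Here Q = [Ga3+(aq)]^2 / [Sn2+(aq)]^3 = 1.35×10^6 (log Q = 6.131), giving E = +0.42 − (0.0681/6)·(6.131) = +0.3504 V.
Finally ΔG = −nFE = −(6)(96485 C/mol)(+0.3504 V) = −203 kJ/mol.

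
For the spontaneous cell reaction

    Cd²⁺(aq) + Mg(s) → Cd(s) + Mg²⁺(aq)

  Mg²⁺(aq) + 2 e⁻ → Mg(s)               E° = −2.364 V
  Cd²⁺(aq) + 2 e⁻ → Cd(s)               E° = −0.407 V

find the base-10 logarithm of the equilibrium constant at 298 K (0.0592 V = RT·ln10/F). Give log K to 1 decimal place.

log K = 66.1

The Cd²⁺/Cd couple is reduced (cathode); E°cell = −0.407 − (−2.364) = +1.957 V with n = 2.
At equilibrium E = 0, so log K = nE°cell / 0.0592 = (2)(+1.957) / 0.0592 = 66.1.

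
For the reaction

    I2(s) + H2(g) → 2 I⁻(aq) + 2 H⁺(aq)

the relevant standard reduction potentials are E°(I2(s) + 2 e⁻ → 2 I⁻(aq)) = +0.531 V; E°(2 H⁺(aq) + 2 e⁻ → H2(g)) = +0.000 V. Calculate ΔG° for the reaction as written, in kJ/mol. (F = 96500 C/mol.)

In the reaction as written I2(s) is reduced, so the I₂/I⁻ couple is the cathode and 2H⁺/H₂ is the anode.
E°cell = +0.531 − (+0.000) = +0.531 V; balancing electrons gives n = 2.
ΔG° = −nFE°cell = −(2)(96500)(+0.531) J/mol = −102 kJ/mol.

−102 kJ/mol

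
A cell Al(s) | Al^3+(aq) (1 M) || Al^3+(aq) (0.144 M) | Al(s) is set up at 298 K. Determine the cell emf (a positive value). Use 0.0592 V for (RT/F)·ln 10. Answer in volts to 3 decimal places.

For a concentration cell E°cell = 0, since both electrodes use the same couple.
The compartment with the higher Al^3+(aq) concentration (1 M) acts as the cathode; ions are reduced there and produced at the dilute (0.144 M) anode.
With n = 3, Ecell = −(0.0592/3)·log([dilute]/[conc]) = −(0.0592/3)·log(0.144/1) = +0.017 V.

0.017 V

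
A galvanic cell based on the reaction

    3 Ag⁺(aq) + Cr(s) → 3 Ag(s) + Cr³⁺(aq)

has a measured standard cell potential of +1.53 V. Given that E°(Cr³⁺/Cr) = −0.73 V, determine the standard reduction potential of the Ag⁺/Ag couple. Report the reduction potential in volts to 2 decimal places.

+0.80 V

In the reaction as written the Ag⁺/Ag couple is reduced (cathode) and Cr³⁺/Cr is oxidized (anode), so E°cell = E°(Ag⁺/Ag) − E°(Cr³⁺/Cr).
E°(Ag⁺/Ag) = E°cell + E°(anode) = +1.53 + (−0.73) = +0.80 V.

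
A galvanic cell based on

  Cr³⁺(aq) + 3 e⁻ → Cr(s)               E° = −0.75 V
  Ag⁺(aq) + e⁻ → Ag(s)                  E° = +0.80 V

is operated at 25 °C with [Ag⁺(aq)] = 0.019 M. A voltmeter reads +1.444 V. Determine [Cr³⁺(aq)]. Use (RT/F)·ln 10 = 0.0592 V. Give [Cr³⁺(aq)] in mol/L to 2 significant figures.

1.6 M

With Ag⁺/Ag at the cathode and Cr³⁺/Cr at the anode, E°cell = +0.80 − (−0.75) = +1.55 V (n = 3).
Rearranging E = E° − (0.0592/n)·log Q gives log Q = 3(+1.55 − (+1.444))/0.0592 = 5.372.
For 3 Ag⁺(aq) + Cr(s) → 3 Ag(s) + Cr³⁺(aq), the reaction quotient is Q = [Cr³⁺(aq)] / [Ag⁺(aq)]^3.
Substituting the known concentrations and solving, log [Cr³⁺(aq)] = 0.208 and [Cr³⁺(aq)] = 1.6 M.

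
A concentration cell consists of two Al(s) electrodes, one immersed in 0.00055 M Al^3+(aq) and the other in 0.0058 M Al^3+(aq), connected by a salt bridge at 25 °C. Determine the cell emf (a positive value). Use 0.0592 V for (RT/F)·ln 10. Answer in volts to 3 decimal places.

For a concentration cell E°cell = 0, since both electrodes use the same couple.
The compartment with the higher Al^3+(aq) concentration (0.0058 M) acts as the cathode; ions are reduced there and produced at the dilute (0.00055 M) anode.
With n = 3, Ecell = −(0.0592/3)·log([dilute]/[conc]) = −(0.0592/3)·log(0.00055/0.0058) = +0.020 V.

0.020 V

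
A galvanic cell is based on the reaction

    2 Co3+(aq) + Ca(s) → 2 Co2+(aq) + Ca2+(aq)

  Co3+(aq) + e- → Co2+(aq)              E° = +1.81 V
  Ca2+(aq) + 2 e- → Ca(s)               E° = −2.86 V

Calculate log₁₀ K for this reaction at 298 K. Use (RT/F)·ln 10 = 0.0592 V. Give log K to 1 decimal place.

log K = 157.8

The Co³⁺/Co²⁺ couple is reduced (cathode); E°cell = +1.81 − (−2.86) = +4.67 V with n = 2.
At equilibrium E = 0, so log K = nE°cell / 0.0592 = (2)(+4.67) / 0.0592 = 157.8.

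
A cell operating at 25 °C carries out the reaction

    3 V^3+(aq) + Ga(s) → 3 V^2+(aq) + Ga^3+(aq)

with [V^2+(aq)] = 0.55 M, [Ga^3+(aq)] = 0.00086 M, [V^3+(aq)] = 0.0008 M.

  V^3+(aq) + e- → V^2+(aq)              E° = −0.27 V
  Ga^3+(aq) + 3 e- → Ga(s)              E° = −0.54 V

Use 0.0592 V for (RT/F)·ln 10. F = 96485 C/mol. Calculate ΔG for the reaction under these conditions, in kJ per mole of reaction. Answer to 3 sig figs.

E°cell = −0.27 − (−0.54) = +0.27 V; the balanced reaction transfers n = 3 electrons.
Here Q = ([V^2+(aq)]^3·[Ga^3+(aq)]) / [V^3+(aq)]^3 = 2.79×10^5 (log Q = 5.446), giving E = +0.27 − (0.0592/3)·(5.446) = +0.1625 V.
Then ΔG = −nFE = −3 × 96485 × +0.1625 J/mol = −47.0 kJ/mol.

−47.0 kJ/mol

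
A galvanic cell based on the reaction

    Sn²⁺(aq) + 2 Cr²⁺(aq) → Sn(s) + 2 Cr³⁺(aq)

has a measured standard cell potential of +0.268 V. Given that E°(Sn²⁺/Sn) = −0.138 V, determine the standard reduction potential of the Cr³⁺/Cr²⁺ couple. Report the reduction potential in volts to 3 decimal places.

−0.406 V

In the reaction as written the Sn²⁺/Sn couple is reduced (cathode) and Cr³⁺/Cr²⁺ is oxidized (anode), so E°cell = E°(Sn²⁺/Sn) − E°(Cr³⁺/Cr²⁺).
E°(Cr³⁺/Cr²⁺) = E°(cathode) − E°cell = −0.138 − (+0.268) = −0.406 V.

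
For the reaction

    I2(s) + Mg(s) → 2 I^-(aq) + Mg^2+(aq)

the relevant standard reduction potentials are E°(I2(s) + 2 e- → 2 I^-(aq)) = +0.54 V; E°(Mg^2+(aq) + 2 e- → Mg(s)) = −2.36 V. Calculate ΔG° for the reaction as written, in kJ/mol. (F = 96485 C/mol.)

In the reaction as written I2(s) is reduced, so the I₂/I⁻ couple is the cathode and Mg²⁺/Mg is the anode.
E°cell = +0.54 − (−2.36) = +2.90 V; balancing electrons gives n = 2.
ΔG° = −nFE°cell = −(2)(96485)(+2.90) J/mol = −560 kJ/mol.

−560 kJ/mol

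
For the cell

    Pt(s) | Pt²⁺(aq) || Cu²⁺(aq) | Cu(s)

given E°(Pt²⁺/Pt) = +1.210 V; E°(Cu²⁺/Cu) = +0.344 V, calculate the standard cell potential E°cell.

By convention the left-hand electrode in cell notation is the anode (oxidation) and the right-hand electrode is the cathode (reduction).
E°cell = E°(right) − E°(left) = +0.344 − (+1.210) = −0.866 V.
The negative sign shows that, as written, the cell would require an external voltage to drive the reaction.

−0.866 V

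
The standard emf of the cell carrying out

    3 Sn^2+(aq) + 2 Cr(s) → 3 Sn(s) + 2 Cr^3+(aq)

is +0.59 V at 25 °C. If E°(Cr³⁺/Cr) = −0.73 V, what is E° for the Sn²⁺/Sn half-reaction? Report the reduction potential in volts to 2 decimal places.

−0.14 V

In the reaction as written the Sn²⁺/Sn couple is reduced (cathode) and Cr³⁺/Cr is oxidized (anode), so E°cell = E°(Sn²⁺/Sn) − E°(Cr³⁺/Cr).
E°(Sn²⁺/Sn) = E°cell + E°(anode) = +0.59 + (−0.73) = −0.14 V.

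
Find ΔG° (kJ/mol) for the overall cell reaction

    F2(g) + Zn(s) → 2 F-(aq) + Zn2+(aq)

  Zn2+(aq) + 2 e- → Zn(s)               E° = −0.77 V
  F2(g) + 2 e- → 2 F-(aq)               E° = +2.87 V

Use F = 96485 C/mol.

In the reaction as written F2(g) is reduced, so the F₂/F⁻ couple is the cathode and Zn²⁺/Zn is the anode.
E°cell = +2.87 − (−0.77) = +3.64 V; balancing electrons gives n = 2.
ΔG° = −nFE°cell = −(2)(96485)(+3.64) J/mol = −702 kJ/mol.

−702 kJ/mol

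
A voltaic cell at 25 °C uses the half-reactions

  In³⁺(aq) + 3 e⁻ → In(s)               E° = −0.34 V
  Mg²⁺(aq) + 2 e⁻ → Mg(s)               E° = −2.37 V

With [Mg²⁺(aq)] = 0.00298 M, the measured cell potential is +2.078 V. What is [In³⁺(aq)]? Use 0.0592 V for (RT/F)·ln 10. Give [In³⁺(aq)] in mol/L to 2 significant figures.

0.044 M

In³⁺/In is the cathode (higher E°); E°cell = −0.34 − (−2.37) = +2.03 V with n = 6.
Since E = E° − (0.0592/n)·log Q, log Q = n(E° − E)/0.0592 = −4.865.
For 2 In³⁺(aq) + 3 Mg(s) → 2 In(s) + 3 Mg²⁺(aq), the reaction quotient is Q = [Mg²⁺(aq)]^3 / [In³⁺(aq)]^2.
Solving for the unknown gives log [In³⁺(aq)] = −1.356, so [In³⁺(aq)] ≈ 0.044 M.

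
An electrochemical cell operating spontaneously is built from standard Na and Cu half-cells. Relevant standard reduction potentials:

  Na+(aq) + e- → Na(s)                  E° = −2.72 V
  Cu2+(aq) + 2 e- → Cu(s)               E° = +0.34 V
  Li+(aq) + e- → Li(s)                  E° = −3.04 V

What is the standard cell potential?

Of the two couples in this cell, the one with the more positive reduction potential is reduced at the cathode: here that is Cu²⁺/Cu (+0.34 V); Na⁺/Na (−2.72 V) is the anode.
E°cell = E°(cathode) − E°(anode) = +0.34 − (−2.72) = +3.06 V.

+3.06 V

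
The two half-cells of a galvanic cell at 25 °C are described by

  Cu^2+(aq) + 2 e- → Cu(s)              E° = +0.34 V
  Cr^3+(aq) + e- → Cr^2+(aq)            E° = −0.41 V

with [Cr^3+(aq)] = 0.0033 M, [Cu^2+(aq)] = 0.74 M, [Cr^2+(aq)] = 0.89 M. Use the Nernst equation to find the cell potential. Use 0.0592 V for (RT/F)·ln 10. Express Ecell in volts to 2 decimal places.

Since E°(Cu²⁺/Cu) > E°(Cr³⁺/Cr²⁺), Cu²⁺/Cu serves as the cathode.
The standard potential is +0.34 − (−0.41) = +0.75 V and the balanced reaction transfers n = 2 electrons.
The balanced reaction is Cu^2+(aq) + 2 Cr^2+(aq) → Cu(s) + 2 Cr^3+(aq), so Q = [Cr^3+(aq)]^2 / ([Cu^2+(aq)]·[Cr^2+(aq)]^2) = 1.86×10^−5 and log Q = −4.731.
Applying E = E° − (RT ln10/nF)·log Q gives +0.75 − (0.0592/2)(−4.731) = +0.89 V.

+0.89 V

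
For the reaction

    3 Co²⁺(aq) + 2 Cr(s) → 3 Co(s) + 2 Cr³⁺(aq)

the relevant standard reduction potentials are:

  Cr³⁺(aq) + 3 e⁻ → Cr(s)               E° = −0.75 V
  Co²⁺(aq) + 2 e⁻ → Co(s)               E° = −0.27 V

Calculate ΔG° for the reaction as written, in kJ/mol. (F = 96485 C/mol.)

−278 kJ/mol

In the reaction as written Co²⁺(aq) is reduced, so the Co²⁺/Co couple is the cathode and Cr³⁺/Cr is the anode.
E°cell = −0.27 − (−0.75) = +0.48 V; balancing electrons gives n = 6.
ΔG° = −nFE°cell = −(6)(96485)(+0.48) J/mol = −278 kJ/mol.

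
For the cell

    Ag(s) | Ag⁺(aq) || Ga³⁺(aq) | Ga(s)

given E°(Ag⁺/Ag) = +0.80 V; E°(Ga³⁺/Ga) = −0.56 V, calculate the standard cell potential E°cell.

−1.36 V

By convention the left-hand electrode in cell notation is the anode (oxidation) and the right-hand electrode is the cathode (reduction).
E°cell = E°(right) − E°(left) = −0.56 − (+0.80) = −1.36 V.
The negative sign shows that, as written, the cell would require an external voltage to drive the reaction.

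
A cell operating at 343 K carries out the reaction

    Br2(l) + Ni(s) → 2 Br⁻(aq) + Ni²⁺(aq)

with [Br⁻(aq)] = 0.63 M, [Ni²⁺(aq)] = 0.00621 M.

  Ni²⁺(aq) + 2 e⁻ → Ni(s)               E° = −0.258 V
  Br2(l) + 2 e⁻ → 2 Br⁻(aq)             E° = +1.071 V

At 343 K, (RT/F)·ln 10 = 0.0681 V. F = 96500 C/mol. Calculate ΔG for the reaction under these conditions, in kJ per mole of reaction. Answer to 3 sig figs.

−274 kJ/mol

The standard cell potential is +1.071 − (−0.258) = +1.329 V, with n = 2 electrons in the balanced equation.
The reaction quotient is [Br⁻(aq)]^2·[Ni²⁺(aq)] = 0.00246; by Nernst, E = +1.329 − (0.0681/2)(−2.608) = +1.4178 V.
ΔG = −nFE = −(2)(96500)(+1.4178) J/mol = −274 kJ/mol.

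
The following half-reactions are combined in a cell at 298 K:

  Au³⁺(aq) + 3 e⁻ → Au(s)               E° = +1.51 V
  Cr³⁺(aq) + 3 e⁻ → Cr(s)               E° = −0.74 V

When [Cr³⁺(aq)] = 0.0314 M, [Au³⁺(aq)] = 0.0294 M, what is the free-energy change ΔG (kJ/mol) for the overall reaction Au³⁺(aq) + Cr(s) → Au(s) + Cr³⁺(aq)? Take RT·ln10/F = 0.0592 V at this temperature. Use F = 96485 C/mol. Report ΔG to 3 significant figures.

The standard cell potential is +1.51 − (−0.74) = +2.25 V, with n = 3 electrons in the balanced equation.
The reaction quotient is [Cr³⁺(aq)] / [Au³⁺(aq)] = 1.07; by Nernst, E = +2.25 − (0.0592/3)(0.029) = +2.2494 V.
Finally ΔG = −nFE = −(3)(96485 C/mol)(+2.2494 V) = −651 kJ/mol.

−651 kJ/mol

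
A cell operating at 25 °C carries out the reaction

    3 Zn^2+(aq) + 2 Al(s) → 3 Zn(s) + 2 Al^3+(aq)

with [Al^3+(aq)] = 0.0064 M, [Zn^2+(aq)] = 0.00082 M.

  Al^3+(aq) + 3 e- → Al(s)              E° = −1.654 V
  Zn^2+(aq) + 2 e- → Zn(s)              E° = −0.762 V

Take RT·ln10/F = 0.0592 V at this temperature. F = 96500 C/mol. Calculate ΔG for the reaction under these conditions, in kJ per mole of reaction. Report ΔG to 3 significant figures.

E°cell = −0.762 − (−1.654) = +0.892 V; the balanced reaction transfers n = 6 electrons.
The reaction quotient is [Al^3+(aq)]^2 / [Zn^2+(aq)]^3 = 7.43×10^4; by Nernst, E = +0.892 − (0.0592/6)(4.871) = +0.8439 V.
Then ΔG = −nFE = −6 × 96500 × +0.8439 J/mol = −489 kJ/mol.

−489 kJ/mol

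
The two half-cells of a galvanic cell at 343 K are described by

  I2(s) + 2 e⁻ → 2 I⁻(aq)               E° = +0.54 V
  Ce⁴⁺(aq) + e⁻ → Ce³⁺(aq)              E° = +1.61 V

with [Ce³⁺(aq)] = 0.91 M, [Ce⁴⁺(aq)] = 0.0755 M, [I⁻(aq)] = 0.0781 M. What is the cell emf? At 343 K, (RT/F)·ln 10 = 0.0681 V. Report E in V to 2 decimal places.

The Ce⁴⁺/Ce³⁺ couple has the more positive E°, so it is the cathode; I₂/I⁻ is the anode.
E°cell = +1.61 − (+0.54) = +1.07 V, with n = 2 electrons transferred.
For the overall reaction 2 Ce⁴⁺(aq) + 2 I⁻(aq) → 2 Ce³⁺(aq) + I2(s), Q = [Ce³⁺(aq)]^2 / ([Ce⁴⁺(aq)]^2·[I⁻(aq)]^2) = 2.38×10^4, giving log Q = 4.377.
By the Nernst equation, E = +1.07 − (0.0681/2)·(4.377) = +0.92 V.

+0.92 V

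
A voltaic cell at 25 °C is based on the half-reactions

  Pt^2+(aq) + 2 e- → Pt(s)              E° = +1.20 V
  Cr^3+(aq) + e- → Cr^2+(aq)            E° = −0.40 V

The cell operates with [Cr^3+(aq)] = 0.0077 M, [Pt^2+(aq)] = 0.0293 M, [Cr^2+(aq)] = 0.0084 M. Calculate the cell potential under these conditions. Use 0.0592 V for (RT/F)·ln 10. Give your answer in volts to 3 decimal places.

Since E°(Pt²⁺/Pt) > E°(Cr³⁺/Cr²⁺), Pt²⁺/Pt serves as the cathode.
E°cell = E°cat − E°an = +1.20 − (−0.40) = +1.60 V; n = 2.
The balanced reaction is Pt^2+(aq) + 2 Cr^2+(aq) → Pt(s) + 2 Cr^3+(aq), so Q = [Cr^3+(aq)]^2 / ([Pt^2+(aq)]·[Cr^2+(aq)]^2) = 28.7 and log Q = 1.458.
Applying E = E° − (RT ln10/nF)·log Q gives +1.60 − (0.0592/2)(1.458) = +1.557 V.

+1.557 V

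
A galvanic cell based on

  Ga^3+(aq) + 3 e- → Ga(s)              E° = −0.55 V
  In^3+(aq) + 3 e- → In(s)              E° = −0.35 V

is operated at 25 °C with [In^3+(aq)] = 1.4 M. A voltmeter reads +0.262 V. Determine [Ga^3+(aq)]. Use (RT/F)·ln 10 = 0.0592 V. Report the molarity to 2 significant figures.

0.0010 M

In³⁺/In is the cathode (higher E°); E°cell = −0.35 − (−0.55) = +0.20 V with n = 3.
From the Nernst equation, log Q = n(E° − E)/0.0592 = 3·(+0.20 − (+0.262))/0.0592 = −3.142.
The balanced reaction is In^3+(aq) + Ga(s) → In(s) + Ga^3+(aq), so Q = [Ga^3+(aq)] / [In^3+(aq)].
Isolating [Ga^3+(aq)] in Q = 10^{−3.142} yields log [Ga^3+(aq)] = −2.996, i.e. 0.0010 M.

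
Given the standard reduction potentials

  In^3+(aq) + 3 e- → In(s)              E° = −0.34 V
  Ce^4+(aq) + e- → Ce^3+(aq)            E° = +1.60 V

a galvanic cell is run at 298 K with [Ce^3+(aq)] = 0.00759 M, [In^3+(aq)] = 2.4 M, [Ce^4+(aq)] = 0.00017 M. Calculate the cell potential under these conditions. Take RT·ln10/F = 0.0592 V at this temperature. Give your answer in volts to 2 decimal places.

+1.83 V

Since E°(Ce⁴⁺/Ce³⁺) > E°(In³⁺/In), Ce⁴⁺/Ce³⁺ serves as the cathode.
The standard potential is +1.60 − (−0.34) = +1.94 V and the balanced reaction transfers n = 3 electrons.
The balanced reaction is 3 Ce^4+(aq) + In(s) → 3 Ce^3+(aq) + In^3+(aq), so Q = ([Ce^3+(aq)]^3·[In^3+(aq)]) / [Ce^4+(aq)]^3 = 2.14×10^5 and log Q = 5.330.
E = E° − (0.0592/n)·log Q = +1.94 − (0.0592/3)(5.330) = +1.83 V.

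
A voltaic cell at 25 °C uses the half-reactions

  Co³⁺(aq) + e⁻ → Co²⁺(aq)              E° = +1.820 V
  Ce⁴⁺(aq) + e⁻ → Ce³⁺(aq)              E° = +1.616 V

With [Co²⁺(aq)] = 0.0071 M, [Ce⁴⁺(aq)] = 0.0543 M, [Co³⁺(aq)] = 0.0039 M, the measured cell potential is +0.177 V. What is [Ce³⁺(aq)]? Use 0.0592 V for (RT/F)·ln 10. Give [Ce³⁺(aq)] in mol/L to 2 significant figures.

Co³⁺/Co²⁺ is the cathode (higher E°); E°cell = +1.820 − (+1.616) = +0.204 V with n = 1.
Since E = E° − (0.0592/n)·log Q, log Q = n(E° − E)/0.0592 = 0.456.
For Co³⁺(aq) + Ce³⁺(aq) → Co²⁺(aq) + Ce⁴⁺(aq), the reaction quotient is Q = ([Co²⁺(aq)]·[Ce⁴⁺(aq)]) / ([Co³⁺(aq)]·[Ce³⁺(aq)]).
Solving for the unknown gives log [Ce³⁺(aq)] = −1.461, so [Ce³⁺(aq)] ≈ 0.035 M.

0.035 M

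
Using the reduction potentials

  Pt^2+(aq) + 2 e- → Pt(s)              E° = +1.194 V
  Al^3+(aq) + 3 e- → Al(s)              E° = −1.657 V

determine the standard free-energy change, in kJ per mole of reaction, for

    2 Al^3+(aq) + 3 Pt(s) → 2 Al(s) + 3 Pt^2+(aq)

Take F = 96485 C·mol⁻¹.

In the reaction as written Al^3+(aq) is reduced, so the Al³⁺/Al couple is the cathode and Pt²⁺/Pt is the anode.
E°cell = −1.657 − (+1.194) = −2.851 V; balancing electrons gives n = 6.
ΔG° = −nFE°cell = −(6)(96485)(−2.851) J/mol = +1650 kJ/mol.

+1650 kJ/mol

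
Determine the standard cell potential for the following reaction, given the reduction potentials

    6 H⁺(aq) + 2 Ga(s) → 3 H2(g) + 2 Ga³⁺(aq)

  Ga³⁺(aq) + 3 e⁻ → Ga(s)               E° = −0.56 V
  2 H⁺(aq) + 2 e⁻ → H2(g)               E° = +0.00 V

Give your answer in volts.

+0.56 V

H⁺(aq) gains electrons, so the 2H⁺/H₂ couple is the cathode; the Ga³⁺/Ga couple is the anode.
E°cell = E°(cathode) − E°(anode) = +0.00 − (−0.56) = +0.56 V.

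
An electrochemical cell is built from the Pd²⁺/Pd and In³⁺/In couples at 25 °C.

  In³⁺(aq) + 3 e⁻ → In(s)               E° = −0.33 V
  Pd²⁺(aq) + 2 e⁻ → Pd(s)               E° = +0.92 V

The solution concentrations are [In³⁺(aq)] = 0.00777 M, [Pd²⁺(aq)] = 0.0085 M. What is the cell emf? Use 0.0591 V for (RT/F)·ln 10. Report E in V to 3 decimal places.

+1.230 V

Pd²⁺/Pd is reduced (cathode, E° = +0.92 V) and In³⁺/In is oxidized (anode).
E°cell = E°cat − E°an = +0.92 − (−0.33) = +1.25 V; n = 6.
The balanced reaction is 3 Pd²⁺(aq) + 2 In(s) → 3 Pd(s) + 2 In³⁺(aq), so Q = [In³⁺(aq)]^2 / [Pd²⁺(aq)]^3 = 98.3 and log Q = 1.993.
Applying E = E° − (RT ln10/nF)·log Q gives +1.25 − (0.0591/6)(1.993) = +1.230 V.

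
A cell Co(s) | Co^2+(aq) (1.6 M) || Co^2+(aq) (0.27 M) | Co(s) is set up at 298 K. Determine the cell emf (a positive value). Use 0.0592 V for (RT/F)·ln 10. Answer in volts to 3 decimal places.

For a concentration cell E°cell = 0, since both electrodes use the same couple.
The compartment with the higher Co^2+(aq) concentration (1.6 M) acts as the cathode; ions are reduced there and produced at the dilute (0.27 M) anode.
With n = 2, Ecell = −(0.0592/2)·log([dilute]/[conc]) = −(0.0592/2)·log(0.27/1.6) = +0.023 V.

0.023 V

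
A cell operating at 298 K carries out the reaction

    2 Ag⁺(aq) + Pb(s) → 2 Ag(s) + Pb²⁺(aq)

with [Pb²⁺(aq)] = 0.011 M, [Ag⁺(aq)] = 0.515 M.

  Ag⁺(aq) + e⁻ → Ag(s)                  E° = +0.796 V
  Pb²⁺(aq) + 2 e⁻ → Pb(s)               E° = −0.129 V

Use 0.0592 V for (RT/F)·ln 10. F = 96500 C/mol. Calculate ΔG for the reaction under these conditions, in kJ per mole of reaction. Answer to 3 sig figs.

−186 kJ/mol

The standard cell potential is +0.796 − (−0.129) = +0.925 V, with n = 2 electrons in the balanced equation.
Here Q = [Pb²⁺(aq)] / [Ag⁺(aq)]^2 = 0.0415 (log Q = −1.382), giving E = +0.925 − (0.0592/2)·(−1.382) = +0.9659 V.
Then ΔG = −nFE = −2 × 96500 × +0.9659 J/mol = −186 kJ/mol.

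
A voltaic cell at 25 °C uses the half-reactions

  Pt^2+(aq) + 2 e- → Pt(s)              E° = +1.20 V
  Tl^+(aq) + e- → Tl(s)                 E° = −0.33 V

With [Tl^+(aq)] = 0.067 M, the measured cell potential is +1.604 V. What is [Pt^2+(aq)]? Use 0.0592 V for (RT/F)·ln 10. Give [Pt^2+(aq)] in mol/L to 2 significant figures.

The Pt²⁺/Pt couple has the larger reduction potential, so it is the cathode: E°cell = +1.20 − (−0.33) = +1.53 V and n = 2.
Rearranging E = E° − (0.0592/n)·log Q gives log Q = 2(+1.53 − (+1.604))/0.0592 = −2.500.
For Pt^2+(aq) + 2 Tl(s) → Pt(s) + 2 Tl^+(aq), the reaction quotient is Q = [Tl^+(aq)]^2 / [Pt^2+(aq)].
Substituting the known concentrations and solving, log [Pt^2+(aq)] = 0.152 and [Pt^2+(aq)] = 1.4 M.

1.4 M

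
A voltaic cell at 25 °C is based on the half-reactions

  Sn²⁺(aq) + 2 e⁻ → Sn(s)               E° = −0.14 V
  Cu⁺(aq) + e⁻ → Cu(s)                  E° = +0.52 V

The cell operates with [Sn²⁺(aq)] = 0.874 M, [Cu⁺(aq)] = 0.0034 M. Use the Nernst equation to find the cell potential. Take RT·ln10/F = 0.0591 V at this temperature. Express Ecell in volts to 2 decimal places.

+0.52 V

Since E°(Cu⁺/Cu) > E°(Sn²⁺/Sn), Cu⁺/Cu serves as the cathode.
E°cell = E°cat − E°an = +0.52 − (−0.14) = +0.66 V; n = 2.
Balancing gives 2 Cu⁺(aq) + Sn(s) → 2 Cu(s) + Sn²⁺(aq); hence Q = [Sn²⁺(aq)] / [Cu⁺(aq)]^2 = 7.56×10^4 (log Q = 4.879).
E = E° − (0.0591/n)·log Q = +0.66 − (0.0591/2)(4.879) = +0.52 V.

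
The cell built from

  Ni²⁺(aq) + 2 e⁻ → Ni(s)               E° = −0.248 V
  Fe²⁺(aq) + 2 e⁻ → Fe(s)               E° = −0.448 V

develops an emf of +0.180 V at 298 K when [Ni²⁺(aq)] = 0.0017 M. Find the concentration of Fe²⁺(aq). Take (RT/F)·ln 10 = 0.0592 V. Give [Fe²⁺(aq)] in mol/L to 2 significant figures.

With Ni²⁺/Ni at the cathode and Fe²⁺/Fe at the anode, E°cell = −0.248 − (−0.448) = +0.200 V (n = 2).
From the Nernst equation, log Q = n(E° − E)/0.0592 = 2·(+0.200 − (+0.180))/0.0592 = 0.676.
For Ni²⁺(aq) + Fe(s) → Ni(s) + Fe²⁺(aq), the reaction quotient is Q = [Fe²⁺(aq)] / [Ni²⁺(aq)].
Isolating [Fe²⁺(aq)] in Q = 10^{0.676} yields log [Fe²⁺(aq)] = −2.094, i.e. 0.0081 M.

0.0081 M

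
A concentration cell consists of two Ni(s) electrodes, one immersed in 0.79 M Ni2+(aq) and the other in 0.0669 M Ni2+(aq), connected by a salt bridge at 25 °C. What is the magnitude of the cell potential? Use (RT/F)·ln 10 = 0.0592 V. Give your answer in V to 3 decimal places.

0.032 V

For a concentration cell E°cell = 0, since both electrodes use the same couple.
The compartment with the higher Ni2+(aq) concentration (0.79 M) acts as the cathode; ions are reduced there and produced at the dilute (0.0669 M) anode.
With n = 2, Ecell = −(0.0592/2)·log([dilute]/[conc]) = −(0.0592/2)·log(0.0669/0.79) = +0.032 V.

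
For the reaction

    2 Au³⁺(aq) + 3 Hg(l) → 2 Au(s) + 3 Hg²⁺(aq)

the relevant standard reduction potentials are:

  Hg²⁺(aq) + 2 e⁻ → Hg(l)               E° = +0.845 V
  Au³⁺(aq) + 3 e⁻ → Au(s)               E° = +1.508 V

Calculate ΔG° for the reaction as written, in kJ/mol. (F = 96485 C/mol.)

In the reaction as written Au³⁺(aq) is reduced, so the Au³⁺/Au couple is the cathode and Hg²⁺/Hg is the anode.
E°cell = +1.508 − (+0.845) = +0.663 V; balancing electrons gives n = 6.
ΔG° = −nFE°cell = −(6)(96485)(+0.663) J/mol = −384 kJ/mol.

−384 kJ/mol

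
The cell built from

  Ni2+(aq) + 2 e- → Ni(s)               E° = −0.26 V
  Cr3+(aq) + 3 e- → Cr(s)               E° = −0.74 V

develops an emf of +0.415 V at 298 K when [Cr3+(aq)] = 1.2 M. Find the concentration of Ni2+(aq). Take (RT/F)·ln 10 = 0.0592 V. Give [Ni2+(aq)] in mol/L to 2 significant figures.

With Ni²⁺/Ni at the cathode and Cr³⁺/Cr at the anode, E°cell = −0.26 − (−0.74) = +0.48 V (n = 6).
From the Nernst equation, log Q = n(E° − E)/0.0592 = 6·(+0.48 − (+0.415))/0.0592 = 6.588.
For 3 Ni2+(aq) + 2 Cr(s) → 3 Ni(s) + 2 Cr3+(aq), the reaction quotient is Q = [Cr3+(aq)]^2 / [Ni2+(aq)]^3.
Substituting the known concentrations and solving, log [Ni2+(aq)] = −2.143 and [Ni2+(aq)] = 0.0072 M.

0.0072 M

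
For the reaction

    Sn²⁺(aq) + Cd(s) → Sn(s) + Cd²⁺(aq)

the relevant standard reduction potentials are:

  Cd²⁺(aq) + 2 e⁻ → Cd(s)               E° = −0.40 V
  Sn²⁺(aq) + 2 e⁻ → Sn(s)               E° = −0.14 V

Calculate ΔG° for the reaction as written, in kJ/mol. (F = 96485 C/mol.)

In the reaction as written Sn²⁺(aq) is reduced, so the Sn²⁺/Sn couple is the cathode and Cd²⁺/Cd is the anode.
E°cell = −0.14 − (−0.40) = +0.26 V; balancing electrons gives n = 2.
ΔG° = −nFE°cell = −(2)(96485)(+0.26) J/mol = −50.2 kJ/mol.

−50.2 kJ/mol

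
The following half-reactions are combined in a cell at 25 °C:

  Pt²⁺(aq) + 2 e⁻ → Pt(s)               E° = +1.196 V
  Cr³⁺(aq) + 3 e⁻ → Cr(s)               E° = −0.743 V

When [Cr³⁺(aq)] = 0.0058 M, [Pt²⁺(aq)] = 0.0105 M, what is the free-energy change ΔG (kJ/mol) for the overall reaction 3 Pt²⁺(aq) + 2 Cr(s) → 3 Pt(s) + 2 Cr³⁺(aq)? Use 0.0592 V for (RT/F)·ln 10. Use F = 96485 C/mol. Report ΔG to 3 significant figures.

−1110 kJ/mol

With Pt²⁺/Pt reduced at the cathode, E°cell = +1.196 − (−0.743) = +1.939 V and n = 6.
The reaction quotient is [Cr³⁺(aq)]^2 / [Pt²⁺(aq)]^3 = 29.1; by Nernst, E = +1.939 − (0.0592/6)(1.463) = +1.9246 V.
ΔG = −nFE = −(6)(96485)(+1.9246) J/mol = −1110 kJ/mol.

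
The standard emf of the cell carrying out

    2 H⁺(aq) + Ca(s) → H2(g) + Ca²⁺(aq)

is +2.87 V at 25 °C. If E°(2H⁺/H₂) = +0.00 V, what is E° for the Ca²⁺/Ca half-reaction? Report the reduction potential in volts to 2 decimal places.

−2.87 V

In the reaction as written the 2H⁺/H₂ couple is reduced (cathode) and Ca²⁺/Ca is oxidized (anode), so E°cell = E°(2H⁺/H₂) − E°(Ca²⁺/Ca).
E°(Ca²⁺/Ca) = E°(cathode) − E°cell = +0.00 − (+2.87) = −2.87 V.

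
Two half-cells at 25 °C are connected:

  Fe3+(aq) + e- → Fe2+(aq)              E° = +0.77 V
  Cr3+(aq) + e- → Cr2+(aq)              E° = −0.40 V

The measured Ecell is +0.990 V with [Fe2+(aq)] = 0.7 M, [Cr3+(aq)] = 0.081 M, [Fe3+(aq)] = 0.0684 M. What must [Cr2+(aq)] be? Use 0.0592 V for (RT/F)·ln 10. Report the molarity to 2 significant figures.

With Fe³⁺/Fe²⁺ at the cathode and Cr³⁺/Cr²⁺ at the anode, E°cell = +0.77 − (−0.40) = +1.17 V (n = 1).
Rearranging E = E° − (0.0592/n)·log Q gives log Q = 1(+1.17 − (+0.990))/0.0592 = 3.041.
Balancing electrons gives Fe3+(aq) + Cr2+(aq) → Fe2+(aq) + Cr3+(aq); thus Q = ([Fe2+(aq)]·[Cr3+(aq)]) / ([Fe3+(aq)]·[Cr2+(aq)]).
Substituting the known concentrations and solving, log [Cr2+(aq)] = −3.122 and [Cr2+(aq)] = 0.00076 M.

0.00076 M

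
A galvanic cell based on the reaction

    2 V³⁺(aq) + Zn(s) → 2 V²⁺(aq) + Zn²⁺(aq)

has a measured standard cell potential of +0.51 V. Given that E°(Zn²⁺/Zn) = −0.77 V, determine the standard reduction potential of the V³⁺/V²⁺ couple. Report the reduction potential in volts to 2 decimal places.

−0.26 V

In the reaction as written the V³⁺/V²⁺ couple is reduced (cathode) and Zn²⁺/Zn is oxidized (anode), so E°cell = E°(V³⁺/V²⁺) − E°(Zn²⁺/Zn).
E°(V³⁺/V²⁺) = E°cell + E°(anode) = +0.51 + (−0.77) = −0.26 V.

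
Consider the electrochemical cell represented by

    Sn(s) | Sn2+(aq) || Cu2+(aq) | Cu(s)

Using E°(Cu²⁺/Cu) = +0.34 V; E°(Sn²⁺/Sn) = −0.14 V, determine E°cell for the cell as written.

By convention the left-hand electrode in cell notation is the anode (oxidation) and the right-hand electrode is the cathode (reduction).
E°cell = E°(right) − E°(left) = +0.34 − (−0.14) = +0.48 V.

+0.48 V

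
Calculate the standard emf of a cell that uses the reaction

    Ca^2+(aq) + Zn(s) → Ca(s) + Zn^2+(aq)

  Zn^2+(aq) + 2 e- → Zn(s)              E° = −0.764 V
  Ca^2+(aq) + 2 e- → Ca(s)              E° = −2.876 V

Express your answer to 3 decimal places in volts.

−2.112 V

Ca^2+(aq) gains electrons, so the Ca²⁺/Ca couple is the cathode; the Zn²⁺/Zn couple is the anode.
E°cell = E°(cathode) − E°(anode) = −2.876 − (−0.764) = −2.112 V.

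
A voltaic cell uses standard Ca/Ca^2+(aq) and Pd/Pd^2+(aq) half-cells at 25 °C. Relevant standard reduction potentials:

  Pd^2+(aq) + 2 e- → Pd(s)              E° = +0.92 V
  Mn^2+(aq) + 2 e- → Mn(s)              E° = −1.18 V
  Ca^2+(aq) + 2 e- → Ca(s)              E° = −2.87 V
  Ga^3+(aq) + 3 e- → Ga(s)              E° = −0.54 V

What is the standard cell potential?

The Pd²⁺/Pd couple has the higher E°, so Pd ion is reduced (cathode) and Ca is oxidized (anode).
E°cell = E°(cathode) − E°(anode) = +0.92 − (−2.87) = +3.79 V.

+3.79 V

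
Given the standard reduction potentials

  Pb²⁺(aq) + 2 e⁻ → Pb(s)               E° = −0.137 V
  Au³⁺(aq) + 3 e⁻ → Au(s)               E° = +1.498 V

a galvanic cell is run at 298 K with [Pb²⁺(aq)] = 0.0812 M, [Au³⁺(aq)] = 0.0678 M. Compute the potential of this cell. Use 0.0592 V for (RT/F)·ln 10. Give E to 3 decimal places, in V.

+1.644 V

Au³⁺/Au is reduced (cathode, E° = +1.498 V) and Pb²⁺/Pb is oxidized (anode).
The standard potential is +1.498 − (−0.137) = +1.635 V and the balanced reaction transfers n = 6 electrons.
For the overall reaction 2 Au³⁺(aq) + 3 Pb(s) → 2 Au(s) + 3 Pb²⁺(aq), Q = [Pb²⁺(aq)]^3 / [Au³⁺(aq)]^2 = 0.116, giving log Q = −0.934.
Applying E = E° − (RT ln10/nF)·log Q gives +1.635 − (0.0592/6)(−0.934) = +1.644 V.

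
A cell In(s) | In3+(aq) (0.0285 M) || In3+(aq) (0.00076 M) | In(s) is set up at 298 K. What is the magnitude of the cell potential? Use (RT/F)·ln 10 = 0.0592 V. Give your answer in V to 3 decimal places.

For a concentration cell E°cell = 0, since both electrodes use the same couple.
The compartment with the higher In3+(aq) concentration (0.0285 M) acts as the cathode; ions are reduced there and produced at the dilute (0.00076 M) anode.
With n = 3, Ecell = −(0.0592/3)·log([dilute]/[conc]) = −(0.0592/3)·log(0.00076/0.0285) = +0.031 V.

0.031 V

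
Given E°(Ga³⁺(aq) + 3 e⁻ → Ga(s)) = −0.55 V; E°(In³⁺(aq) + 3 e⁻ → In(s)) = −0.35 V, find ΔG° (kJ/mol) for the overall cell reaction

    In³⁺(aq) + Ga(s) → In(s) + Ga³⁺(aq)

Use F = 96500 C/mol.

In the reaction as written In³⁺(aq) is reduced, so the In³⁺/In couple is the cathode and Ga³⁺/Ga is the anode.
E°cell = −0.35 − (−0.55) = +0.20 V; balancing electrons gives n = 3.
ΔG° = −nFE°cell = −(3)(96500)(+0.20) J/mol = −57.9 kJ/mol.

−57.9 kJ/mol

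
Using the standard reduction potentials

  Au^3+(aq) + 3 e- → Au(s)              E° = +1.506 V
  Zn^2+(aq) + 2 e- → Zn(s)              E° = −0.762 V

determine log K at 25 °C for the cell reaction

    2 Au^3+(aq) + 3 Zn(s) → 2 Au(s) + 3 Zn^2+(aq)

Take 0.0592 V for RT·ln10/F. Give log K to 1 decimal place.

log K = 229.9

The Au³⁺/Au couple is reduced (cathode); E°cell = +1.506 − (−0.762) = +2.268 V with n = 6.
At equilibrium E = 0, so log K = nE°cell / 0.0592 = (6)(+2.268) / 0.0592 = 229.9.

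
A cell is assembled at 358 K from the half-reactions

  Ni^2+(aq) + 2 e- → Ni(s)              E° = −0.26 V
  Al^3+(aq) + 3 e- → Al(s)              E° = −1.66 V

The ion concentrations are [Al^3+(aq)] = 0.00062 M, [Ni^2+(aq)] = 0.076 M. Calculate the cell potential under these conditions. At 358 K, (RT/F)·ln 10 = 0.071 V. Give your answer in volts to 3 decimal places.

+1.436 V

Since E°(Ni²⁺/Ni) > E°(Al³⁺/Al), Ni²⁺/Ni serves as the cathode.
The standard potential is −0.26 − (−1.66) = +1.40 V and the balanced reaction transfers n = 6 electrons.
For the overall reaction 3 Ni^2+(aq) + 2 Al(s) → 3 Ni(s) + 2 Al^3+(aq), Q = [Al^3+(aq)]^2 / [Ni^2+(aq)]^3 = 0.000876, giving log Q = −3.058.
Applying E = E° − (RT ln10/nF)·log Q gives +1.40 − (0.071/6)(−3.058) = +1.436 V.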